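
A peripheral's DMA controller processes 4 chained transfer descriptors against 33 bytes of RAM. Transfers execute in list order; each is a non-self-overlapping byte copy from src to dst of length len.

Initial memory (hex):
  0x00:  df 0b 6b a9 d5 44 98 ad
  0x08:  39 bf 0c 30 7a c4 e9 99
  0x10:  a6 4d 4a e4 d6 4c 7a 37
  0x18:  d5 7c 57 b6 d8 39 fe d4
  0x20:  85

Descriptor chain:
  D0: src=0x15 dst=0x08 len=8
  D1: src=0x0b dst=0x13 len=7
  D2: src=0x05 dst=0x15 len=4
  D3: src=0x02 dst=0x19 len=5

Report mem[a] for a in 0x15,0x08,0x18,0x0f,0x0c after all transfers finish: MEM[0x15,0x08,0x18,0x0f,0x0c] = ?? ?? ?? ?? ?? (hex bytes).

D0: mem[0x08..0x0f] <- [4c 7a 37 d5 7c 57 b6 d8]
D1: mem[0x13..0x19] <- [d5 7c 57 b6 d8 a6 4d]
D2: mem[0x15..0x18] <- [44 98 ad 4c]
D3: mem[0x19..0x1d] <- [6b a9 d5 44 98]
query mem[0x15]=0x44, mem[0x08]=0x4c, mem[0x18]=0x4c, mem[0x0f]=0xd8, mem[0x0c]=0x7c

MEM[0x15,0x08,0x18,0x0f,0x0c] = 44 4c 4c d8 7c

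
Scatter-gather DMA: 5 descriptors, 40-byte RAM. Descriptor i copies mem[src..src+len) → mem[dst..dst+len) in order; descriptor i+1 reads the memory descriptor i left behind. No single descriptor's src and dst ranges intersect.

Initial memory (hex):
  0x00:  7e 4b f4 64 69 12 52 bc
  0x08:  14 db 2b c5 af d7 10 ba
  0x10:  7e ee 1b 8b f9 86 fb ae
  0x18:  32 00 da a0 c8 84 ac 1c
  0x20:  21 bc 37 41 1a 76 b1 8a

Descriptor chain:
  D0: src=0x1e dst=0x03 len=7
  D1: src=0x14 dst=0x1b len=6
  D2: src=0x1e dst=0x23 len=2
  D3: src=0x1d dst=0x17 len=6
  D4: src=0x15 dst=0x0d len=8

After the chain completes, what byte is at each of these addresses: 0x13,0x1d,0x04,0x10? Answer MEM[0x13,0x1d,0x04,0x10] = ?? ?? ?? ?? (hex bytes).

MEM[0x13,0x1d,0x04,0x10] = bc fb 1c ae

[0] 0x1e->0x03 len=7 : ac 1c 21 bc 37 41 1a
[1] 0x14->0x1b len=6 : f9 86 fb ae 32 00
[2] 0x1e->0x23 len=2 : ae 32
[3] 0x1d->0x17 len=6 : fb ae 32 00 bc 37
[4] 0x15->0x0d len=8 : 86 fb fb ae 32 00 bc 37
query mem[0x13]=0xbc, mem[0x1d]=0xfb, mem[0x04]=0x1c, mem[0x10]=0xae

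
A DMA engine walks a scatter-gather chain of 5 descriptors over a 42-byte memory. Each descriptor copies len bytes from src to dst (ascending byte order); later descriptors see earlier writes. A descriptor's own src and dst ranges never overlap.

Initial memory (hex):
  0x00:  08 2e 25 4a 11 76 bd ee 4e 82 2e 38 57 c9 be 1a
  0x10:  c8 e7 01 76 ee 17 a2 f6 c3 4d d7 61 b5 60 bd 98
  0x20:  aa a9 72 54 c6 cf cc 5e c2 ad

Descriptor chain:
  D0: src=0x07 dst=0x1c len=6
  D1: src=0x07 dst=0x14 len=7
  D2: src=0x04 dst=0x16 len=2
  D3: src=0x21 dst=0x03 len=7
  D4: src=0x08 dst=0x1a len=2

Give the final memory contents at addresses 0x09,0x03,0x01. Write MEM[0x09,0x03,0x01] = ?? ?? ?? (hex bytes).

D0: mem[0x1c..0x21] <- [ee 4e 82 2e 38 57]
D1: mem[0x14..0x1a] <- [ee 4e 82 2e 38 57 c9]
D2: mem[0x16..0x17] <- [11 76]
D3: mem[0x03..0x09] <- [57 72 54 c6 cf cc 5e]
D4: mem[0x1a..0x1b] <- [cc 5e]
query mem[0x09]=0x5e, mem[0x03]=0x57, mem[0x01]=0x2e

MEM[0x09,0x03,0x01] = 5e 57 2e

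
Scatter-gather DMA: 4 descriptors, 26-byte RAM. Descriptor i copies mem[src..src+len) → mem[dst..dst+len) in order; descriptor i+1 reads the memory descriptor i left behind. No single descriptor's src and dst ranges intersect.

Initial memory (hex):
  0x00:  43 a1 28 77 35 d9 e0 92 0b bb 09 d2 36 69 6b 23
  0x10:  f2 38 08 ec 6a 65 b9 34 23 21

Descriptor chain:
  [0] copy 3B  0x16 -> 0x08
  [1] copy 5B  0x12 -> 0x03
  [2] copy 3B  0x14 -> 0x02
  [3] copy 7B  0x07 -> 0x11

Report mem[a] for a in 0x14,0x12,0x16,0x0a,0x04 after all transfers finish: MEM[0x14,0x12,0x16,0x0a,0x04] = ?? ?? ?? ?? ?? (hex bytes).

MEM[0x14,0x12,0x16,0x0a,0x04] = 23 b9 36 23 b9

#0 dst[0x08+3] := {0xb9,0x34,0x23}
#1 dst[0x03+5] := {0x08,0xec,0x6a,0x65,0xb9}
#2 dst[0x02+3] := {0x6a,0x65,0xb9}
#3 dst[0x11+7] := {0xb9,0xb9,0x34,0x23,0xd2,0x36,0x69}
query mem[0x14]=0x23, mem[0x12]=0xb9, mem[0x16]=0x36, mem[0x0a]=0x23, mem[0x04]=0xb9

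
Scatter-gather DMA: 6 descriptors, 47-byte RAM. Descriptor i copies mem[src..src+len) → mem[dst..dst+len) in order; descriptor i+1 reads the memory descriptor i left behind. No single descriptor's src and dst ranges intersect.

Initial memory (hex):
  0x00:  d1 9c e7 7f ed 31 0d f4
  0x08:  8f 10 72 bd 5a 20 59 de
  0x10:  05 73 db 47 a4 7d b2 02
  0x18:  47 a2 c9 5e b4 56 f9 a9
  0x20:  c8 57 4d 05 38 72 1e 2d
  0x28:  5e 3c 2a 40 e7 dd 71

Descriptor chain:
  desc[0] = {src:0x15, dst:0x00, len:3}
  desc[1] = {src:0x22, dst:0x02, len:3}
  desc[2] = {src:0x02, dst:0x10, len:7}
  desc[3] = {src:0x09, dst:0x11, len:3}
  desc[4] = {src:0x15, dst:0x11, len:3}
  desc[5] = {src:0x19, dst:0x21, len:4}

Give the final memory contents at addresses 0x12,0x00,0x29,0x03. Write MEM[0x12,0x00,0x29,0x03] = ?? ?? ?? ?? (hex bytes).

D0: mem[0x00..0x02] <- [7d b2 02]
D1: mem[0x02..0x04] <- [4d 05 38]
D2: mem[0x10..0x16] <- [4d 05 38 31 0d f4 8f]
D3: mem[0x11..0x13] <- [10 72 bd]
D4: mem[0x11..0x13] <- [f4 8f 02]
D5: mem[0x21..0x24] <- [a2 c9 5e b4]
query mem[0x12]=0x8f, mem[0x00]=0x7d, mem[0x29]=0x3c, mem[0x03]=0x05

MEM[0x12,0x00,0x29,0x03] = 8f 7d 3c 05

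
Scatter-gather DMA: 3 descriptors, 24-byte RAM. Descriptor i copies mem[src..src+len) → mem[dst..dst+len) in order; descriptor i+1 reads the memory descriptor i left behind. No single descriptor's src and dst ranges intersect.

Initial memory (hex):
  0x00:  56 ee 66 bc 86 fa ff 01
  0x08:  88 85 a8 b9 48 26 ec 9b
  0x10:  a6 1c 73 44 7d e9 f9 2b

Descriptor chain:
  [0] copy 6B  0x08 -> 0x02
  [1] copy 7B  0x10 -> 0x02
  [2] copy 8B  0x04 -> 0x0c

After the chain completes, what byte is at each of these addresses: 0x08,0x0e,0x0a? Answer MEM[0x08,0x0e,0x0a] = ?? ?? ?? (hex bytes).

#0 dst[0x02+6] := {0x88,0x85,0xa8,0xb9,0x48,0x26}
#1 dst[0x02+7] := {0xa6,0x1c,0x73,0x44,0x7d,0xe9,0xf9}
#2 dst[0x0c+8] := {0x73,0x44,0x7d,0xe9,0xf9,0x85,0xa8,0xb9}
query mem[0x08]=0xf9, mem[0x0e]=0x7d, mem[0x0a]=0xa8

MEM[0x08,0x0e,0x0a] = f9 7d a8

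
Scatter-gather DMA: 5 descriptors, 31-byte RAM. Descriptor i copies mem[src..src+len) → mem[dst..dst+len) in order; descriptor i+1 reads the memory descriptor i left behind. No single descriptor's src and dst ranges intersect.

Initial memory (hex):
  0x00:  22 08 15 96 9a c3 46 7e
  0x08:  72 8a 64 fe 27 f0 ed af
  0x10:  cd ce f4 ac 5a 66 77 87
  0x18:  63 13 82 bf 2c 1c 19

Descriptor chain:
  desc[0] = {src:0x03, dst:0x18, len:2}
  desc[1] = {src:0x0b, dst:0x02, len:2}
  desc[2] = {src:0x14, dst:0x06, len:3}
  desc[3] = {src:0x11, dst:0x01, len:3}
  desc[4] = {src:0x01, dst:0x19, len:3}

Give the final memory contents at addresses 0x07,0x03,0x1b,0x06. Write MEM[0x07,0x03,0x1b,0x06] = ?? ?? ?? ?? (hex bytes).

#0 dst[0x18+2] := {0x96,0x9a}
#1 dst[0x02+2] := {0xfe,0x27}
#2 dst[0x06+3] := {0x5a,0x66,0x77}
#3 dst[0x01+3] := {0xce,0xf4,0xac}
#4 dst[0x19+3] := {0xce,0xf4,0xac}
query mem[0x07]=0x66, mem[0x03]=0xac, mem[0x1b]=0xac, mem[0x06]=0x5a

MEM[0x07,0x03,0x1b,0x06] = 66 ac ac 5a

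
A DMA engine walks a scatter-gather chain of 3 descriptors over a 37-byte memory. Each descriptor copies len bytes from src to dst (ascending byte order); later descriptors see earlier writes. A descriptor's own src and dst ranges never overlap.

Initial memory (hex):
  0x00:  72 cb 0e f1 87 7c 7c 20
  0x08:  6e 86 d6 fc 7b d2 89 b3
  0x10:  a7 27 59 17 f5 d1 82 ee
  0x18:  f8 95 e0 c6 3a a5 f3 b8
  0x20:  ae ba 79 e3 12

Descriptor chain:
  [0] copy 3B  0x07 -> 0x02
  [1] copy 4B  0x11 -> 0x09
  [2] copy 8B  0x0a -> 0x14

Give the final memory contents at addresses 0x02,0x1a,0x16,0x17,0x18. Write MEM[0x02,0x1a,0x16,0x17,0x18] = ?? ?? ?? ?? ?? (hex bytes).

MEM[0x02,0x1a,0x16,0x17,0x18] = 20 a7 f5 d2 89

  after D0: wrote 3B at 0x02 = 206e86
  after D1: wrote 4B at 0x09 = 275917f5
  after D2: wrote 8B at 0x14 = 5917f5d289b3a727
query mem[0x02]=0x20, mem[0x1a]=0xa7, mem[0x16]=0xf5, mem[0x17]=0xd2, mem[0x18]=0x89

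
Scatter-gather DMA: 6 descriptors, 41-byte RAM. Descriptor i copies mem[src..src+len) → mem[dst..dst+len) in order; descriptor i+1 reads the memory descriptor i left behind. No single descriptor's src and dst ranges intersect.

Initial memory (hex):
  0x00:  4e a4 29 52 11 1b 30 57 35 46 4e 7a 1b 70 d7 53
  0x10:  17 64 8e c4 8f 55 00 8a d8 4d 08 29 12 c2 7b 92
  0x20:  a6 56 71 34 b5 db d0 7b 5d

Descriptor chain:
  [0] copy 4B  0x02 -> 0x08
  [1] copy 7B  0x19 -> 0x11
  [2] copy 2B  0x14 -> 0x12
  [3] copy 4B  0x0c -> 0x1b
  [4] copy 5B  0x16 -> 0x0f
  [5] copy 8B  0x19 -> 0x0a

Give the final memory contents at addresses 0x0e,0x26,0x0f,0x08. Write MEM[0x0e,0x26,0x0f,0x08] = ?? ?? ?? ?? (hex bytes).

#0 dst[0x08+4] := {0x29,0x52,0x11,0x1b}
#1 dst[0x11+7] := {0x4d,0x08,0x29,0x12,0xc2,0x7b,0x92}
#2 dst[0x12+2] := {0x12,0xc2}
#3 dst[0x1b+4] := {0x1b,0x70,0xd7,0x53}
#4 dst[0x0f+5] := {0x7b,0x92,0xd8,0x4d,0x08}
#5 dst[0x0a+8] := {0x4d,0x08,0x1b,0x70,0xd7,0x53,0x92,0xa6}
query mem[0x0e]=0xd7, mem[0x26]=0xd0, mem[0x0f]=0x53, mem[0x08]=0x29

MEM[0x0e,0x26,0x0f,0x08] = d7 d0 53 29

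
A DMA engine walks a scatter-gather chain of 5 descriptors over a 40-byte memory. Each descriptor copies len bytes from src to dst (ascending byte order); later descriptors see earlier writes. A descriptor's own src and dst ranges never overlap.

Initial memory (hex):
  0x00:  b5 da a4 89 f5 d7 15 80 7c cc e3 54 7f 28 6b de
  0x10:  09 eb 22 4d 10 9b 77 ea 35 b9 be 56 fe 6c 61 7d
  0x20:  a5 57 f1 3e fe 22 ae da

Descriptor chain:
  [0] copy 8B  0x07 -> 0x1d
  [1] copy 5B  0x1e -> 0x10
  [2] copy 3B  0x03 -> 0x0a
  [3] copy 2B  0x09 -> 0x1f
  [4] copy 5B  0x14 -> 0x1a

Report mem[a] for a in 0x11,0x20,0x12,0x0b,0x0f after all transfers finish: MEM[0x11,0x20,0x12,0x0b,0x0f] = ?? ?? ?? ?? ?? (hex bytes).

MEM[0x11,0x20,0x12,0x0b,0x0f] = cc 89 e3 f5 de

D0: mem[0x1d..0x24] <- [80 7c cc e3 54 7f 28 6b]
D1: mem[0x10..0x14] <- [7c cc e3 54 7f]
D2: mem[0x0a..0x0c] <- [89 f5 d7]
D3: mem[0x1f..0x20] <- [cc 89]
D4: mem[0x1a..0x1e] <- [7f 9b 77 ea 35]
query mem[0x11]=0xcc, mem[0x20]=0x89, mem[0x12]=0xe3, mem[0x0b]=0xf5, mem[0x0f]=0xde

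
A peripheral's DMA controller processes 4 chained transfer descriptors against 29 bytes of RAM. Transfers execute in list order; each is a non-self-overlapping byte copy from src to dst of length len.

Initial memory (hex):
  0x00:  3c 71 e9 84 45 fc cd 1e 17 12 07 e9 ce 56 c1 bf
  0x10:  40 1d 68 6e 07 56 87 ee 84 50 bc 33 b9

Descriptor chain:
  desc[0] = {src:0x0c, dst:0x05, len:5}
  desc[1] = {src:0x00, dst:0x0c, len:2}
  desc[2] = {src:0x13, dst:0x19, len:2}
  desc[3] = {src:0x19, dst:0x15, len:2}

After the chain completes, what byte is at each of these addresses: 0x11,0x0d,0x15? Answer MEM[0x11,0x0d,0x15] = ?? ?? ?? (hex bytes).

  after D0: wrote 5B at 0x05 = ce56c1bf40
  after D1: wrote 2B at 0x0c = 3c71
  after D2: wrote 2B at 0x19 = 6e07
  after D3: wrote 2B at 0x15 = 6e07
query mem[0x11]=0x1d, mem[0x0d]=0x71, mem[0x15]=0x6e

MEM[0x11,0x0d,0x15] = 1d 71 6e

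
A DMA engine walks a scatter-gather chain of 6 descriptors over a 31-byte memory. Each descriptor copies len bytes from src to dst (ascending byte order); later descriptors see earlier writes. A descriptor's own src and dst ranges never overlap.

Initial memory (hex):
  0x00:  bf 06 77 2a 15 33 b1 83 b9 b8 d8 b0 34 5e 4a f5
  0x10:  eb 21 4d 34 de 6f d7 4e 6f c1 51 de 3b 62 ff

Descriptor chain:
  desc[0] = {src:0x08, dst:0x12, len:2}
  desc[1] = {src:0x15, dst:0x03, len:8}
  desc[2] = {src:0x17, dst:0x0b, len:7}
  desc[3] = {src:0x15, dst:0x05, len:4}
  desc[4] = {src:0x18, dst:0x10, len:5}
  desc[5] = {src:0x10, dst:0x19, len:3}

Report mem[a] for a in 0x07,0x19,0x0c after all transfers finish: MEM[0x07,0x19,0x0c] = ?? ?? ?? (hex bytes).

#0 dst[0x12+2] := {0xb9,0xb8}
#1 dst[0x03+8] := {0x6f,0xd7,0x4e,0x6f,0xc1,0x51,0xde,0x3b}
#2 dst[0x0b+7] := {0x4e,0x6f,0xc1,0x51,0xde,0x3b,0x62}
#3 dst[0x05+4] := {0x6f,0xd7,0x4e,0x6f}
#4 dst[0x10+5] := {0x6f,0xc1,0x51,0xde,0x3b}
#5 dst[0x19+3] := {0x6f,0xc1,0x51}
query mem[0x07]=0x4e, mem[0x19]=0x6f, mem[0x0c]=0x6f

MEM[0x07,0x19,0x0c] = 4e 6f 6f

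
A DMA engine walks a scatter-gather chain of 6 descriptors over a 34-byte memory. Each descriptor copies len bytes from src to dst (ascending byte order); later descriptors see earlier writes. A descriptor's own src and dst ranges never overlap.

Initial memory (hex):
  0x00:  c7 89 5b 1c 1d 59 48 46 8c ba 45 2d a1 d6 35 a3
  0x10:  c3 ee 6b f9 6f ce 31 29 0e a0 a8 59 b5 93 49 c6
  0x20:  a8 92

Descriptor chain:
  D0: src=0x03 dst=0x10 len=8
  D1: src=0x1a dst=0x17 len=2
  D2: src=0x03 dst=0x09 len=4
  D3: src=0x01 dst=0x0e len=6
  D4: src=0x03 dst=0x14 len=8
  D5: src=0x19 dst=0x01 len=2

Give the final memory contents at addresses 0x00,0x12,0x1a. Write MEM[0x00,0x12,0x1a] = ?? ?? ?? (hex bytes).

MEM[0x00,0x12,0x1a] = c7 59 1c

[0] 0x03->0x10 len=8 : 1c 1d 59 48 46 8c ba 45
[1] 0x1a->0x17 len=2 : a8 59
[2] 0x03->0x09 len=4 : 1c 1d 59 48
[3] 0x01->0x0e len=6 : 89 5b 1c 1d 59 48
[4] 0x03->0x14 len=8 : 1c 1d 59 48 46 8c 1c 1d
[5] 0x19->0x01 len=2 : 8c 1c
query mem[0x00]=0xc7, mem[0x12]=0x59, mem[0x1a]=0x1c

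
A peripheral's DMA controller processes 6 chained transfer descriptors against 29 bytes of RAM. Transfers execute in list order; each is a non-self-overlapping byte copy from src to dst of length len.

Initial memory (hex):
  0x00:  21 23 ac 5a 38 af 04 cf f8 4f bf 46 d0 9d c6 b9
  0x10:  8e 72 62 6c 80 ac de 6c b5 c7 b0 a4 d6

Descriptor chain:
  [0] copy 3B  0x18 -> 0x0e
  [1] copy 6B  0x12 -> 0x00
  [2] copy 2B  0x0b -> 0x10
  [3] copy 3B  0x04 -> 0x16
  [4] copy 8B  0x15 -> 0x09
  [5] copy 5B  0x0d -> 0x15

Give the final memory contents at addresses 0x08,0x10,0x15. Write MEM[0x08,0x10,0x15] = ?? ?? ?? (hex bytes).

  after D0: wrote 3B at 0x0e = b5c7b0
  after D1: wrote 6B at 0x00 = 626c80acde6c
  after D2: wrote 2B at 0x10 = 46d0
  after D3: wrote 3B at 0x16 = de6c04
  after D4: wrote 8B at 0x09 = acde6c04c7b0a4d6
  after D5: wrote 5B at 0x15 = c7b0a4d6d0
query mem[0x08]=0xf8, mem[0x10]=0xd6, mem[0x15]=0xc7

MEM[0x08,0x10,0x15] = f8 d6 c7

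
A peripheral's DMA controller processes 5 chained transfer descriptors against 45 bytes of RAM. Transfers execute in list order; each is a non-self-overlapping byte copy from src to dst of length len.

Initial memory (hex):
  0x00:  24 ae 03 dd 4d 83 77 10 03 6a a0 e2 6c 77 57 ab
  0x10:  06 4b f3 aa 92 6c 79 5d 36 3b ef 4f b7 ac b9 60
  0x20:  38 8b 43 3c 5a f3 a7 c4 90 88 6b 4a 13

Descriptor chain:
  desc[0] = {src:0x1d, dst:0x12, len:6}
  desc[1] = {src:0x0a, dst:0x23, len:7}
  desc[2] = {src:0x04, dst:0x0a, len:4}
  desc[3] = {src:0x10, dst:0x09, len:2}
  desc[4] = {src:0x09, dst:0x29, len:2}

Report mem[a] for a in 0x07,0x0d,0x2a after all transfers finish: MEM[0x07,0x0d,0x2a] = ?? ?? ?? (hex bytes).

[0] 0x1d->0x12 len=6 : ac b9 60 38 8b 43
[1] 0x0a->0x23 len=7 : a0 e2 6c 77 57 ab 06
[2] 0x04->0x0a len=4 : 4d 83 77 10
[3] 0x10->0x09 len=2 : 06 4b
[4] 0x09->0x29 len=2 : 06 4b
query mem[0x07]=0x10, mem[0x0d]=0x10, mem[0x2a]=0x4b

MEM[0x07,0x0d,0x2a] = 10 10 4b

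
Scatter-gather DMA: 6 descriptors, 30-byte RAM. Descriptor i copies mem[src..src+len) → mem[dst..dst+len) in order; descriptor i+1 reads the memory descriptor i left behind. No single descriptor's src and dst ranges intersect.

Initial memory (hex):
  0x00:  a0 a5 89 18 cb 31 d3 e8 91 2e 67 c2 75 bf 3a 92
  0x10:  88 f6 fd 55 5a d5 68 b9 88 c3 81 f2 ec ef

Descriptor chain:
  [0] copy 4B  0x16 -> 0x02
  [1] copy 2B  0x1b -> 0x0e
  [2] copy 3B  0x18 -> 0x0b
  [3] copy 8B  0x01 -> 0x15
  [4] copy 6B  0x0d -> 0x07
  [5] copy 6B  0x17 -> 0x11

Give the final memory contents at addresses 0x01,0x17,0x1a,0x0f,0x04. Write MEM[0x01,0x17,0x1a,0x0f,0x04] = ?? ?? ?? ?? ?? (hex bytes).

D0: mem[0x02..0x05] <- [68 b9 88 c3]
D1: mem[0x0e..0x0f] <- [f2 ec]
D2: mem[0x0b..0x0d] <- [88 c3 81]
D3: mem[0x15..0x1c] <- [a5 68 b9 88 c3 d3 e8 91]
D4: mem[0x07..0x0c] <- [81 f2 ec 88 f6 fd]
D5: mem[0x11..0x16] <- [b9 88 c3 d3 e8 91]
query mem[0x01]=0xa5, mem[0x17]=0xb9, mem[0x1a]=0xd3, mem[0x0f]=0xec, mem[0x04]=0x88

MEM[0x01,0x17,0x1a,0x0f,0x04] = a5 b9 d3 ec 88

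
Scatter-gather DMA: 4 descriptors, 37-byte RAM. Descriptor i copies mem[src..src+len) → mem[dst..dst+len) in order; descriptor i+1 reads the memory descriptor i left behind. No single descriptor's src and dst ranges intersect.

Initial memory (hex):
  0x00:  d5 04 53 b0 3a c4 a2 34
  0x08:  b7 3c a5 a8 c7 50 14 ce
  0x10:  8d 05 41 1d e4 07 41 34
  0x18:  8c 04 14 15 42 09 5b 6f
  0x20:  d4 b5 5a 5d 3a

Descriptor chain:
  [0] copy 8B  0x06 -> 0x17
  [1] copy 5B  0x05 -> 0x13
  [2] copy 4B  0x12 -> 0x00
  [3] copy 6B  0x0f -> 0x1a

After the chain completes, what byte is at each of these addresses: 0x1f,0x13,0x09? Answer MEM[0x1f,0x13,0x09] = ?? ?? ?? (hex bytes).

MEM[0x1f,0x13,0x09] = a2 c4 3c

[0] 0x06->0x17 len=8 : a2 34 b7 3c a5 a8 c7 50
[1] 0x05->0x13 len=5 : c4 a2 34 b7 3c
[2] 0x12->0x00 len=4 : 41 c4 a2 34
[3] 0x0f->0x1a len=6 : ce 8d 05 41 c4 a2
query mem[0x1f]=0xa2, mem[0x13]=0xc4, mem[0x09]=0x3c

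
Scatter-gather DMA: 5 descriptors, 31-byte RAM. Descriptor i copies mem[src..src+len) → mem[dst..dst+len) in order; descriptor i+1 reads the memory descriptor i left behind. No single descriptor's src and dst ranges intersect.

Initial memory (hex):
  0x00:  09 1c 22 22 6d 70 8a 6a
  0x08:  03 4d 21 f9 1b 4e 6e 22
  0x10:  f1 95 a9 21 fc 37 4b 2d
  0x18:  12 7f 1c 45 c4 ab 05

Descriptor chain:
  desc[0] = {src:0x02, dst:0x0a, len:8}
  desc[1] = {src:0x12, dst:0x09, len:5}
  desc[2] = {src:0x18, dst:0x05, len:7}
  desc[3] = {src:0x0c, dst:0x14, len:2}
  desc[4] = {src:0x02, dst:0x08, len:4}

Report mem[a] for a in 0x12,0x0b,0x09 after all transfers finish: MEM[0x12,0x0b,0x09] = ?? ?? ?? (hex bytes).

MEM[0x12,0x0b,0x09] = a9 12 22

  after D0: wrote 8B at 0x0a = 22226d708a6a034d
  after D1: wrote 5B at 0x09 = a921fc374b
  after D2: wrote 7B at 0x05 = 127f1c45c4ab05
  after D3: wrote 2B at 0x14 = 374b
  after D4: wrote 4B at 0x08 = 22226d12
query mem[0x12]=0xa9, mem[0x0b]=0x12, mem[0x09]=0x22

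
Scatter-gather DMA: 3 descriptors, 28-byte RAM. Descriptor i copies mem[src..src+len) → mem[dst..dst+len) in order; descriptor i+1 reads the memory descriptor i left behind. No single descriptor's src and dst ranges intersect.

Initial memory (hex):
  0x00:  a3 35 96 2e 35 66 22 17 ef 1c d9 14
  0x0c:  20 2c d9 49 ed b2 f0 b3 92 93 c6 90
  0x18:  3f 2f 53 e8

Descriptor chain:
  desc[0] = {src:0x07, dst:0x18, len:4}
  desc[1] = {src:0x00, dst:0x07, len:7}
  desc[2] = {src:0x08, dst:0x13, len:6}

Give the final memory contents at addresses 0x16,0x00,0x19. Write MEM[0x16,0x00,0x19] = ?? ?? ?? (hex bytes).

MEM[0x16,0x00,0x19] = 35 a3 ef

D0: mem[0x18..0x1b] <- [17 ef 1c d9]
D1: mem[0x07..0x0d] <- [a3 35 96 2e 35 66 22]
D2: mem[0x13..0x18] <- [35 96 2e 35 66 22]
query mem[0x16]=0x35, mem[0x00]=0xa3, mem[0x19]=0xef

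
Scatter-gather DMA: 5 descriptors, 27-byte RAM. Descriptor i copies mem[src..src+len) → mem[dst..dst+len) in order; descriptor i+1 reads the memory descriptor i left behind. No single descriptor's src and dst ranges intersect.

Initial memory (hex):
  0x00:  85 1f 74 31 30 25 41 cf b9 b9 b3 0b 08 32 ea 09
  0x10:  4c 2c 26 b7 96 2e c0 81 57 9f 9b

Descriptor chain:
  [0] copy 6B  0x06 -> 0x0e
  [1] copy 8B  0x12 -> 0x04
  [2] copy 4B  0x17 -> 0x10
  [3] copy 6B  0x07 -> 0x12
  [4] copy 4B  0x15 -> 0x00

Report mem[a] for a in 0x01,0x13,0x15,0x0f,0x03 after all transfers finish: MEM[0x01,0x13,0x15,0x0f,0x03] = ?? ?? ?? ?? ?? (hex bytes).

D0: mem[0x0e..0x13] <- [41 cf b9 b9 b3 0b]
D1: mem[0x04..0x0b] <- [b3 0b 96 2e c0 81 57 9f]
D2: mem[0x10..0x13] <- [81 57 9f 9b]
D3: mem[0x12..0x17] <- [2e c0 81 57 9f 08]
D4: mem[0x00..0x03] <- [57 9f 08 57]
query mem[0x01]=0x9f, mem[0x13]=0xc0, mem[0x15]=0x57, mem[0x0f]=0xcf, mem[0x03]=0x57

MEM[0x01,0x13,0x15,0x0f,0x03] = 9f c0 57 cf 57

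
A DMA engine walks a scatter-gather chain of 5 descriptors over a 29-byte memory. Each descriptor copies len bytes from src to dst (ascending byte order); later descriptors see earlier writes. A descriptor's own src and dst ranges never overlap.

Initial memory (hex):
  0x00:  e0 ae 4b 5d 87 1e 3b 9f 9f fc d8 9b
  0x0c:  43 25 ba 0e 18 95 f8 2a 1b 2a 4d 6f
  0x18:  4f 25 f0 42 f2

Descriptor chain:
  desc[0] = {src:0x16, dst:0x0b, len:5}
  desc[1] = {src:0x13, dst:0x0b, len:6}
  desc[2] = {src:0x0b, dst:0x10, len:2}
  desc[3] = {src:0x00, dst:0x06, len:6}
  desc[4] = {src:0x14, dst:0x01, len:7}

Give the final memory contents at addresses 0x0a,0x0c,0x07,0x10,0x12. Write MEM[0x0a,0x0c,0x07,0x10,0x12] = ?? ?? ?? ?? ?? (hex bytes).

MEM[0x0a,0x0c,0x07,0x10,0x12] = 87 1b f0 2a f8

[0] 0x16->0x0b len=5 : 4d 6f 4f 25 f0
[1] 0x13->0x0b len=6 : 2a 1b 2a 4d 6f 4f
[2] 0x0b->0x10 len=2 : 2a 1b
[3] 0x00->0x06 len=6 : e0 ae 4b 5d 87 1e
[4] 0x14->0x01 len=7 : 1b 2a 4d 6f 4f 25 f0
query mem[0x0a]=0x87, mem[0x0c]=0x1b, mem[0x07]=0xf0, mem[0x10]=0x2a, mem[0x12]=0xf8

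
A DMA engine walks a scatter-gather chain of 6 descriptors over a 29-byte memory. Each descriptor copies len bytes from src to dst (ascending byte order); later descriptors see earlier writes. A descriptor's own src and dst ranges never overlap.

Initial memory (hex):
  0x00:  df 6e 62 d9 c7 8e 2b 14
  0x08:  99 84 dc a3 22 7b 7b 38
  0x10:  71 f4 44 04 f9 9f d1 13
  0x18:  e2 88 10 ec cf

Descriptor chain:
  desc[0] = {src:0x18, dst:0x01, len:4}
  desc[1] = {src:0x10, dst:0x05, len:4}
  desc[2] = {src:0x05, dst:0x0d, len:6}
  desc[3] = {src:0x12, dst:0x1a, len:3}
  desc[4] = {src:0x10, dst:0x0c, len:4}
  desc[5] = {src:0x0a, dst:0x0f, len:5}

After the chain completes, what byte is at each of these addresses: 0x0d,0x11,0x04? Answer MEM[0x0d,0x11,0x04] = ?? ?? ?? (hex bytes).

  after D0: wrote 4B at 0x01 = e28810ec
  after D1: wrote 4B at 0x05 = 71f44404
  after D2: wrote 6B at 0x0d = 71f4440484dc
  after D3: wrote 3B at 0x1a = dc04f9
  after D4: wrote 4B at 0x0c = 0484dc04
  after D5: wrote 5B at 0x0f = dca30484dc
query mem[0x0d]=0x84, mem[0x11]=0x04, mem[0x04]=0xec

MEM[0x0d,0x11,0x04] = 84 04 ec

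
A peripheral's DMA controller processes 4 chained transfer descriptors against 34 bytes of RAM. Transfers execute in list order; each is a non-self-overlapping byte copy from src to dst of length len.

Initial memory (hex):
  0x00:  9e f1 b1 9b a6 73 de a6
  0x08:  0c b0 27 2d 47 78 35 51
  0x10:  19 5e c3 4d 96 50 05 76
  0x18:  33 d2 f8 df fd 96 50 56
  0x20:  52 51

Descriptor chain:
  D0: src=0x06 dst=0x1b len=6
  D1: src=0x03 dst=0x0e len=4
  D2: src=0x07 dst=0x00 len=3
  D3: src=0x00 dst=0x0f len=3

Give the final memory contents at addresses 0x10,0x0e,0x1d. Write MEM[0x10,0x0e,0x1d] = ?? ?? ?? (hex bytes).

D0: mem[0x1b..0x20] <- [de a6 0c b0 27 2d]
D1: mem[0x0e..0x11] <- [9b a6 73 de]
D2: mem[0x00..0x02] <- [a6 0c b0]
D3: mem[0x0f..0x11] <- [a6 0c b0]
query mem[0x10]=0x0c, mem[0x0e]=0x9b, mem[0x1d]=0x0c

MEM[0x10,0x0e,0x1d] = 0c 9b 0c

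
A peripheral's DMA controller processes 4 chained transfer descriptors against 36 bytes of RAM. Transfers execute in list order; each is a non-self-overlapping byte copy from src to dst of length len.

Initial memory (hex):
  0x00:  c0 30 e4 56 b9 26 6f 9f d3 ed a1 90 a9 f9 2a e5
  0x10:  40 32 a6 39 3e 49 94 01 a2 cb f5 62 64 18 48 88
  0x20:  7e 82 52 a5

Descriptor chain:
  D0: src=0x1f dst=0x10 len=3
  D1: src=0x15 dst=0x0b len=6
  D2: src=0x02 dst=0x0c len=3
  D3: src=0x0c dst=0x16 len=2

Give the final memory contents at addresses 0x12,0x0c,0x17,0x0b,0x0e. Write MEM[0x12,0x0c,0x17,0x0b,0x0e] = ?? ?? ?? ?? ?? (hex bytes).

MEM[0x12,0x0c,0x17,0x0b,0x0e] = 82 e4 56 49 b9

  after D0: wrote 3B at 0x10 = 887e82
  after D1: wrote 6B at 0x0b = 499401a2cbf5
  after D2: wrote 3B at 0x0c = e456b9
  after D3: wrote 2B at 0x16 = e456
query mem[0x12]=0x82, mem[0x0c]=0xe4, mem[0x17]=0x56, mem[0x0b]=0x49, mem[0x0e]=0xb9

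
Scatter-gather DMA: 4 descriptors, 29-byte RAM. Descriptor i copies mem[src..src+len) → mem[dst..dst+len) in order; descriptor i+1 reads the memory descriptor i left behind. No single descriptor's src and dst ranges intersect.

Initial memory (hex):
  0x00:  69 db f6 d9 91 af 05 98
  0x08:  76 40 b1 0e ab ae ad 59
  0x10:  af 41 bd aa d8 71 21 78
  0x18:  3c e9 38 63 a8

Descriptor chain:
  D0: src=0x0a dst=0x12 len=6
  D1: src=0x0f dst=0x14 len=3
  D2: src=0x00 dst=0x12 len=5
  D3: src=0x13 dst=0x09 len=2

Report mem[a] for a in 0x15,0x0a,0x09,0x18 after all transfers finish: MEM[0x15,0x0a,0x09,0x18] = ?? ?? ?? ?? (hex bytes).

D0: mem[0x12..0x17] <- [b1 0e ab ae ad 59]
D1: mem[0x14..0x16] <- [59 af 41]
D2: mem[0x12..0x16] <- [69 db f6 d9 91]
D3: mem[0x09..0x0a] <- [db f6]
query mem[0x15]=0xd9, mem[0x0a]=0xf6, mem[0x09]=0xdb, mem[0x18]=0x3c

MEM[0x15,0x0a,0x09,0x18] = d9 f6 db 3c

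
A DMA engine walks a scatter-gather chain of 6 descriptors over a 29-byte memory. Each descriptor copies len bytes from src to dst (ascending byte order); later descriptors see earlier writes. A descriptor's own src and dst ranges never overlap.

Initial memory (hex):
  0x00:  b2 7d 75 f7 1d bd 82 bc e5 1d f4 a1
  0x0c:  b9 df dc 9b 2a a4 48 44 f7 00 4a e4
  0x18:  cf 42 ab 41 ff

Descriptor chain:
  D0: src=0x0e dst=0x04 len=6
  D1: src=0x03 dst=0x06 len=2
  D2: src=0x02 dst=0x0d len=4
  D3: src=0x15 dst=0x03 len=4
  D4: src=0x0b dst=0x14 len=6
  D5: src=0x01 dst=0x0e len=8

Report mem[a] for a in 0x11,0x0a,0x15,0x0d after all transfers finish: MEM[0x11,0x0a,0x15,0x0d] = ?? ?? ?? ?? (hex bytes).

MEM[0x11,0x0a,0x15,0x0d] = 4a f4 48 75

[0] 0x0e->0x04 len=6 : dc 9b 2a a4 48 44
[1] 0x03->0x06 len=2 : f7 dc
[2] 0x02->0x0d len=4 : 75 f7 dc 9b
[3] 0x15->0x03 len=4 : 00 4a e4 cf
[4] 0x0b->0x14 len=6 : a1 b9 75 f7 dc 9b
[5] 0x01->0x0e len=8 : 7d 75 00 4a e4 cf dc 48
query mem[0x11]=0x4a, mem[0x0a]=0xf4, mem[0x15]=0x48, mem[0x0d]=0x75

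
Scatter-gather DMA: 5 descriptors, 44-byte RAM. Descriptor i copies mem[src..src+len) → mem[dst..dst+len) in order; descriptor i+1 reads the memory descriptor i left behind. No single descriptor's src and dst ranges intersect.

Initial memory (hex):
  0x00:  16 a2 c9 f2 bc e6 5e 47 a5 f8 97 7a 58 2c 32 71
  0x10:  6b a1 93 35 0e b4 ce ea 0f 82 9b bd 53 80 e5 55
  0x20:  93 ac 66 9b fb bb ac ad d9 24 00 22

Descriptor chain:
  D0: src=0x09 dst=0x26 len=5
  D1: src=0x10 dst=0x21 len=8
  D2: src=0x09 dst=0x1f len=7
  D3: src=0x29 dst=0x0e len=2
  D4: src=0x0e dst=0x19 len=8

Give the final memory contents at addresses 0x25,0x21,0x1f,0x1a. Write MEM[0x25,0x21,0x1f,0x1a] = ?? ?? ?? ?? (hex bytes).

MEM[0x25,0x21,0x1f,0x1a] = 71 7a 0e 2c

[0] 0x09->0x26 len=5 : f8 97 7a 58 2c
[1] 0x10->0x21 len=8 : 6b a1 93 35 0e b4 ce ea
[2] 0x09->0x1f len=7 : f8 97 7a 58 2c 32 71
[3] 0x29->0x0e len=2 : 58 2c
[4] 0x0e->0x19 len=8 : 58 2c 6b a1 93 35 0e b4
query mem[0x25]=0x71, mem[0x21]=0x7a, mem[0x1f]=0x0e, mem[0x1a]=0x2c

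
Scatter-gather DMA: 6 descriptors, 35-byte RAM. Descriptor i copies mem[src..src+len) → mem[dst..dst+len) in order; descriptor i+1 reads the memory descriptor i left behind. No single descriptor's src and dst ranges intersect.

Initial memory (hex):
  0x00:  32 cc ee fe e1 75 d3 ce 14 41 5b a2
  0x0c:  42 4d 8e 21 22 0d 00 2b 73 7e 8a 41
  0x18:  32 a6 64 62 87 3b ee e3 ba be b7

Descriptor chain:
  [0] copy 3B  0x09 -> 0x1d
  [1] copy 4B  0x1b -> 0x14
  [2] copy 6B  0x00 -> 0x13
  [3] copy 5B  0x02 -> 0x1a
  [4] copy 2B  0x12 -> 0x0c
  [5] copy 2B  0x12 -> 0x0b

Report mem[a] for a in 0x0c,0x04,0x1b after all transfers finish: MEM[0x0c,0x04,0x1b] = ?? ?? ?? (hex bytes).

#0 dst[0x1d+3] := {0x41,0x5b,0xa2}
#1 dst[0x14+4] := {0x62,0x87,0x41,0x5b}
#2 dst[0x13+6] := {0x32,0xcc,0xee,0xfe,0xe1,0x75}
#3 dst[0x1a+5] := {0xee,0xfe,0xe1,0x75,0xd3}
#4 dst[0x0c+2] := {0x00,0x32}
#5 dst[0x0b+2] := {0x00,0x32}
query mem[0x0c]=0x32, mem[0x04]=0xe1, mem[0x1b]=0xfe

MEM[0x0c,0x04,0x1b] = 32 e1 fe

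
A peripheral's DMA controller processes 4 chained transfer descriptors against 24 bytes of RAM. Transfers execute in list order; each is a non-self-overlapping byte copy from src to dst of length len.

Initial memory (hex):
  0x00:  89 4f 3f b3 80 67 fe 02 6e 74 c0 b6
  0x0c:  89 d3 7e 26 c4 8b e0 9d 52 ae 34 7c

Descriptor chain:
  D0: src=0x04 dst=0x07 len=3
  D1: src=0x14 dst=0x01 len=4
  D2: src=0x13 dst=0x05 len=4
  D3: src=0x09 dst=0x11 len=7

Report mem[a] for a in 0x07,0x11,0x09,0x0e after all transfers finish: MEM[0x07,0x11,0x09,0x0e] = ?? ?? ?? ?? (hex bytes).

#0 dst[0x07+3] := {0x80,0x67,0xfe}
#1 dst[0x01+4] := {0x52,0xae,0x34,0x7c}
#2 dst[0x05+4] := {0x9d,0x52,0xae,0x34}
#3 dst[0x11+7] := {0xfe,0xc0,0xb6,0x89,0xd3,0x7e,0x26}
query mem[0x07]=0xae, mem[0x11]=0xfe, mem[0x09]=0xfe, mem[0x0e]=0x7e

MEM[0x07,0x11,0x09,0x0e] = ae fe fe 7e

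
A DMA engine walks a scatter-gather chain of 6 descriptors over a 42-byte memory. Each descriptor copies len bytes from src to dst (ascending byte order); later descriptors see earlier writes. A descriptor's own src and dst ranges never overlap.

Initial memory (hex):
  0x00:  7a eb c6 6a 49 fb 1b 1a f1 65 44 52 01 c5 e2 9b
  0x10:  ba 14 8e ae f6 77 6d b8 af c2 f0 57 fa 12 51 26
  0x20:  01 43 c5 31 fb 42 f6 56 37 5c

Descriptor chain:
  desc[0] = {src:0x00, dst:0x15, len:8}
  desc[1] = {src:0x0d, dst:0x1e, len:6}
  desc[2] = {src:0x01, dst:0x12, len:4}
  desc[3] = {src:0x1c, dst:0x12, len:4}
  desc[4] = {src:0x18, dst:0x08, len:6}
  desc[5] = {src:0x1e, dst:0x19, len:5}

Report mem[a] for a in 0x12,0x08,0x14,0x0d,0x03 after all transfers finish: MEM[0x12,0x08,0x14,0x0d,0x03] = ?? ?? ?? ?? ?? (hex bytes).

MEM[0x12,0x08,0x14,0x0d,0x03] = 1a 6a c5 12 6a

D0: mem[0x15..0x1c] <- [7a eb c6 6a 49 fb 1b 1a]
D1: mem[0x1e..0x23] <- [c5 e2 9b ba 14 8e]
D2: mem[0x12..0x15] <- [eb c6 6a 49]
D3: mem[0x12..0x15] <- [1a 12 c5 e2]
D4: mem[0x08..0x0d] <- [6a 49 fb 1b 1a 12]
D5: mem[0x19..0x1d] <- [c5 e2 9b ba 14]
query mem[0x12]=0x1a, mem[0x08]=0x6a, mem[0x14]=0xc5, mem[0x0d]=0x12, mem[0x03]=0x6a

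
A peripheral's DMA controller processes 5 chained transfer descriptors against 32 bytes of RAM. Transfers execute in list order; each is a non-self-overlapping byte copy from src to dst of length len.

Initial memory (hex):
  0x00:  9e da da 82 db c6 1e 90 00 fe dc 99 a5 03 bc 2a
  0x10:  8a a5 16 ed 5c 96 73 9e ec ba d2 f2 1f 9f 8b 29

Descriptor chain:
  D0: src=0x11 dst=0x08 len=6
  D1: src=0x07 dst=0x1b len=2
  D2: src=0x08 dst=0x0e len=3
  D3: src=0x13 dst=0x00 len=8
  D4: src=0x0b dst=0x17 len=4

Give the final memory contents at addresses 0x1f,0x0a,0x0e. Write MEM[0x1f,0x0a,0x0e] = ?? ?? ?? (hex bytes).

MEM[0x1f,0x0a,0x0e] = 29 ed a5

D0: mem[0x08..0x0d] <- [a5 16 ed 5c 96 73]
D1: mem[0x1b..0x1c] <- [90 a5]
D2: mem[0x0e..0x10] <- [a5 16 ed]
D3: mem[0x00..0x07] <- [ed 5c 96 73 9e ec ba d2]
D4: mem[0x17..0x1a] <- [5c 96 73 a5]
query mem[0x1f]=0x29, mem[0x0a]=0xed, mem[0x0e]=0xa5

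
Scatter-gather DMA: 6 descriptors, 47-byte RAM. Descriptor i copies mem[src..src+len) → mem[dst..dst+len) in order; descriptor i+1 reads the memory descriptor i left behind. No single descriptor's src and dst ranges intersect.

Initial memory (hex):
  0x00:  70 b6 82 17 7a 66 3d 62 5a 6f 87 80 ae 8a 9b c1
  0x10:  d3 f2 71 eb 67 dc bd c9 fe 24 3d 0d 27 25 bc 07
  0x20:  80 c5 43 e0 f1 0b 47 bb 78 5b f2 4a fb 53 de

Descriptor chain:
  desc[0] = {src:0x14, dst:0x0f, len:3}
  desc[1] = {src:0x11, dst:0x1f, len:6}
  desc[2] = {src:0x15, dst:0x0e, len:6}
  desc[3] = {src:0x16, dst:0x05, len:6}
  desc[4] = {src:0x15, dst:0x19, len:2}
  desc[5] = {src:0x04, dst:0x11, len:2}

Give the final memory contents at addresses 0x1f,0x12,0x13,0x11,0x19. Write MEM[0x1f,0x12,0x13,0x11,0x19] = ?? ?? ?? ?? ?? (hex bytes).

D0: mem[0x0f..0x11] <- [67 dc bd]
D1: mem[0x1f..0x24] <- [bd 71 eb 67 dc bd]
D2: mem[0x0e..0x13] <- [dc bd c9 fe 24 3d]
D3: mem[0x05..0x0a] <- [bd c9 fe 24 3d 0d]
D4: mem[0x19..0x1a] <- [dc bd]
D5: mem[0x11..0x12] <- [7a bd]
query mem[0x1f]=0xbd, mem[0x12]=0xbd, mem[0x13]=0x3d, mem[0x11]=0x7a, mem[0x19]=0xdc

MEM[0x1f,0x12,0x13,0x11,0x19] = bd bd 3d 7a dc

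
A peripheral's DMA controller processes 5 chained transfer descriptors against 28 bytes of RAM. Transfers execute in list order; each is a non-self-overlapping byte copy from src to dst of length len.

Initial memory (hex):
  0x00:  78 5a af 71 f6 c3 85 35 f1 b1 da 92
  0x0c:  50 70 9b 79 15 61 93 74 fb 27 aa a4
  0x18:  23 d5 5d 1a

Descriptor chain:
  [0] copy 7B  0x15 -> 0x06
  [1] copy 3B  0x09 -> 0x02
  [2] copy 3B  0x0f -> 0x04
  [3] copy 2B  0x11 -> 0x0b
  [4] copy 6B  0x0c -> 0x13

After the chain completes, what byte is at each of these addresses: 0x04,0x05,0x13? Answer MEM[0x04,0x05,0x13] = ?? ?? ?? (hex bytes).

D0: mem[0x06..0x0c] <- [27 aa a4 23 d5 5d 1a]
D1: mem[0x02..0x04] <- [23 d5 5d]
D2: mem[0x04..0x06] <- [79 15 61]
D3: mem[0x0b..0x0c] <- [61 93]
D4: mem[0x13..0x18] <- [93 70 9b 79 15 61]
query mem[0x04]=0x79, mem[0x05]=0x15, mem[0x13]=0x93

MEM[0x04,0x05,0x13] = 79 15 93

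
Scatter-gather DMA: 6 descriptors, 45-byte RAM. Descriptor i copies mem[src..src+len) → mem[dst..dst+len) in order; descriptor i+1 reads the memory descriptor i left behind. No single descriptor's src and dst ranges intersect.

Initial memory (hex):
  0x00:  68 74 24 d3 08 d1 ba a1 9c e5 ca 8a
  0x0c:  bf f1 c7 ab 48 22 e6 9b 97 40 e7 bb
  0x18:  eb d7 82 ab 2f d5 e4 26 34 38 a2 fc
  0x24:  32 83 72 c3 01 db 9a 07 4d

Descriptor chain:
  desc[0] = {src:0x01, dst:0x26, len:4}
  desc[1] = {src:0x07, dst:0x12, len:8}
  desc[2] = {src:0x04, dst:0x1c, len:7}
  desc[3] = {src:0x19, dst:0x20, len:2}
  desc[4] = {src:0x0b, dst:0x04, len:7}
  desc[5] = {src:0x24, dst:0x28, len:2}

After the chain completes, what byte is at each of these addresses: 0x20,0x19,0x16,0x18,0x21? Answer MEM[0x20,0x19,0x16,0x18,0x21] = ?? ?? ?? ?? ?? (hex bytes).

MEM[0x20,0x19,0x16,0x18,0x21] = c7 c7 8a f1 82

[0] 0x01->0x26 len=4 : 74 24 d3 08
[1] 0x07->0x12 len=8 : a1 9c e5 ca 8a bf f1 c7
[2] 0x04->0x1c len=7 : 08 d1 ba a1 9c e5 ca
[3] 0x19->0x20 len=2 : c7 82
[4] 0x0b->0x04 len=7 : 8a bf f1 c7 ab 48 22
[5] 0x24->0x28 len=2 : 32 83
query mem[0x20]=0xc7, mem[0x19]=0xc7, mem[0x16]=0x8a, mem[0x18]=0xf1, mem[0x21]=0x82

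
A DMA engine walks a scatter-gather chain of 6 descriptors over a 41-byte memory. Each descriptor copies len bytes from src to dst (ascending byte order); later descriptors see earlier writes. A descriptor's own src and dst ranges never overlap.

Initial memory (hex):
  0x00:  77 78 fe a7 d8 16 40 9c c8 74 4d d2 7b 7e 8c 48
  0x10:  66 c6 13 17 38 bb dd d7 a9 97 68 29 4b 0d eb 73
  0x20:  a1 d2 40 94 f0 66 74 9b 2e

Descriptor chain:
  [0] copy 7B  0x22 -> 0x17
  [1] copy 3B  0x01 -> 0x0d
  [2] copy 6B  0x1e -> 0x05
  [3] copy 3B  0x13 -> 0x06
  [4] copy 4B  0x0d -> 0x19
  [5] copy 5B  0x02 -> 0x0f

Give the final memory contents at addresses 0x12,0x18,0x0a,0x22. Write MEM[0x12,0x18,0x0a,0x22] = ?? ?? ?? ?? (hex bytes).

MEM[0x12,0x18,0x0a,0x22] = eb 94 94 40

D0: mem[0x17..0x1d] <- [40 94 f0 66 74 9b 2e]
D1: mem[0x0d..0x0f] <- [78 fe a7]
D2: mem[0x05..0x0a] <- [eb 73 a1 d2 40 94]
D3: mem[0x06..0x08] <- [17 38 bb]
D4: mem[0x19..0x1c] <- [78 fe a7 66]
D5: mem[0x0f..0x13] <- [fe a7 d8 eb 17]
query mem[0x12]=0xeb, mem[0x18]=0x94, mem[0x0a]=0x94, mem[0x22]=0x40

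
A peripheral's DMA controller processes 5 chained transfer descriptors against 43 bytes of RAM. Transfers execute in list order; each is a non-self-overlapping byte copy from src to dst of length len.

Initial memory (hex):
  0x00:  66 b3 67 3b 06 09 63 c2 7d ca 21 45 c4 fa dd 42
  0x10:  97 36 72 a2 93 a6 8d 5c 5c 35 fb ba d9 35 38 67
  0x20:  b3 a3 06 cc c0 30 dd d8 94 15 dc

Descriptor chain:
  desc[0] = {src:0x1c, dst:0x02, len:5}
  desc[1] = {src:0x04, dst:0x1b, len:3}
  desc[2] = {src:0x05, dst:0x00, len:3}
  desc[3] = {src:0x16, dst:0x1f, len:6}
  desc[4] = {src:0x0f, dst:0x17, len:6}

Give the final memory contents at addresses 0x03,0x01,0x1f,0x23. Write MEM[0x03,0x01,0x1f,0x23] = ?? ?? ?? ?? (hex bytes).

MEM[0x03,0x01,0x1f,0x23] = 35 b3 8d fb

D0: mem[0x02..0x06] <- [d9 35 38 67 b3]
D1: mem[0x1b..0x1d] <- [38 67 b3]
D2: mem[0x00..0x02] <- [67 b3 c2]
D3: mem[0x1f..0x24] <- [8d 5c 5c 35 fb 38]
D4: mem[0x17..0x1c] <- [42 97 36 72 a2 93]
query mem[0x03]=0x35, mem[0x01]=0xb3, mem[0x1f]=0x8d, mem[0x23]=0xfb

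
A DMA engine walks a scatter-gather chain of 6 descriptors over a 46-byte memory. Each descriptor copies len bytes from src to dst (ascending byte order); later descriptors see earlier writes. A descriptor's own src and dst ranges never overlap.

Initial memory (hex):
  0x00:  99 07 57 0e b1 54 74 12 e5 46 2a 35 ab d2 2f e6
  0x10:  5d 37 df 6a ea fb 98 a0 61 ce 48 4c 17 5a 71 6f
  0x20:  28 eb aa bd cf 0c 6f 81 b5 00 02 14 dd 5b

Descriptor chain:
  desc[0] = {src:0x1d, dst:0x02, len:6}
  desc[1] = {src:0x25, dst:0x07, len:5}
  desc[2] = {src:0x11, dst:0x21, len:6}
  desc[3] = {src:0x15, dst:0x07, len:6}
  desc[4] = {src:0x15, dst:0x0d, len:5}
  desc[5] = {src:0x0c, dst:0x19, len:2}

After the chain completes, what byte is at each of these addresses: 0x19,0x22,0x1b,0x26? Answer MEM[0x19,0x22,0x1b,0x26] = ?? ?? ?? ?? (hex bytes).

MEM[0x19,0x22,0x1b,0x26] = 48 df 4c 98

#0 dst[0x02+6] := {0x5a,0x71,0x6f,0x28,0xeb,0xaa}
#1 dst[0x07+5] := {0x0c,0x6f,0x81,0xb5,0x00}
#2 dst[0x21+6] := {0x37,0xdf,0x6a,0xea,0xfb,0x98}
#3 dst[0x07+6] := {0xfb,0x98,0xa0,0x61,0xce,0x48}
#4 dst[0x0d+5] := {0xfb,0x98,0xa0,0x61,0xce}
#5 dst[0x19+2] := {0x48,0xfb}
query mem[0x19]=0x48, mem[0x22]=0xdf, mem[0x1b]=0x4c, mem[0x26]=0x98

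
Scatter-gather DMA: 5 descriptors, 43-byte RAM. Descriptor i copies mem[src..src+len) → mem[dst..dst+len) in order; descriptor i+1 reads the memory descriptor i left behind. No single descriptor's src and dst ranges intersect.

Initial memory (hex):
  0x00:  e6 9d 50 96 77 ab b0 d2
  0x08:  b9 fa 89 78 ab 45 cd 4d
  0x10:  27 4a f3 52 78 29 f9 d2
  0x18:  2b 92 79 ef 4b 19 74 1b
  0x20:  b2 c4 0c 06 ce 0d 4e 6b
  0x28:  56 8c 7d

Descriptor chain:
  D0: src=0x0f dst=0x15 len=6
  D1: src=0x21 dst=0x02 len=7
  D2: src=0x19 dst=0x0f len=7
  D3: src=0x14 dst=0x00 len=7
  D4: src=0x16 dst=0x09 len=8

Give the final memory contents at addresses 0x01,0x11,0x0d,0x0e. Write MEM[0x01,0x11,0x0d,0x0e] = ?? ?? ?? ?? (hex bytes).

MEM[0x01,0x11,0x0d,0x0e] = 1b ef 78 ef

D0: mem[0x15..0x1a] <- [4d 27 4a f3 52 78]
D1: mem[0x02..0x08] <- [c4 0c 06 ce 0d 4e 6b]
D2: mem[0x0f..0x15] <- [52 78 ef 4b 19 74 1b]
D3: mem[0x00..0x06] <- [74 1b 27 4a f3 52 78]
D4: mem[0x09..0x10] <- [27 4a f3 52 78 ef 4b 19]
query mem[0x01]=0x1b, mem[0x11]=0xef, mem[0x0d]=0x78, mem[0x0e]=0xef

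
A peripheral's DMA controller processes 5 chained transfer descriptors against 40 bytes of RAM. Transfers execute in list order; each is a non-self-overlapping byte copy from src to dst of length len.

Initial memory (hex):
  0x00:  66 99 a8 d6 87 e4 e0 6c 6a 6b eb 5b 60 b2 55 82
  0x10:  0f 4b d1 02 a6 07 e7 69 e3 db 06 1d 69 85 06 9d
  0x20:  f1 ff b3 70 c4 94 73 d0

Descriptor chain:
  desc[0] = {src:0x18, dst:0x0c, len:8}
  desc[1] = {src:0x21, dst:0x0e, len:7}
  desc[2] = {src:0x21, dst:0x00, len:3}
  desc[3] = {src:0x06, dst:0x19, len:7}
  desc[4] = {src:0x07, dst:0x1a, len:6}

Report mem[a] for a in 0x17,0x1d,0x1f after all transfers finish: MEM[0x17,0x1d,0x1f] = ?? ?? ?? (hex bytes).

[0] 0x18->0x0c len=8 : e3 db 06 1d 69 85 06 9d
[1] 0x21->0x0e len=7 : ff b3 70 c4 94 73 d0
[2] 0x21->0x00 len=3 : ff b3 70
[3] 0x06->0x19 len=7 : e0 6c 6a 6b eb 5b e3
[4] 0x07->0x1a len=6 : 6c 6a 6b eb 5b e3
query mem[0x17]=0x69, mem[0x1d]=0xeb, mem[0x1f]=0xe3

MEM[0x17,0x1d,0x1f] = 69 eb e3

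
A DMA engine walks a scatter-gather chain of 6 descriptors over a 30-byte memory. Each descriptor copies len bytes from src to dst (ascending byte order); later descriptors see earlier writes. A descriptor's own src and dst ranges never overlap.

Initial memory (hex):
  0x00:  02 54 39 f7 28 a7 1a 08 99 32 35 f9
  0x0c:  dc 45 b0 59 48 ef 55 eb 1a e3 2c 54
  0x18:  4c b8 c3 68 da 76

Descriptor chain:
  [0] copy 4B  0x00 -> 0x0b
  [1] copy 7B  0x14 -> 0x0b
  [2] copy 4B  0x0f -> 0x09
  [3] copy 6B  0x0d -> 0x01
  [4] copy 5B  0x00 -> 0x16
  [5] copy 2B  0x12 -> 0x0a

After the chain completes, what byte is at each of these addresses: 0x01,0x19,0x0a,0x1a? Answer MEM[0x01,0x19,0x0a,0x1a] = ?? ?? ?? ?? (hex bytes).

MEM[0x01,0x19,0x0a,0x1a] = 2c 4c 55 b8

[0] 0x00->0x0b len=4 : 02 54 39 f7
[1] 0x14->0x0b len=7 : 1a e3 2c 54 4c b8 c3
[2] 0x0f->0x09 len=4 : 4c b8 c3 55
[3] 0x0d->0x01 len=6 : 2c 54 4c b8 c3 55
[4] 0x00->0x16 len=5 : 02 2c 54 4c b8
[5] 0x12->0x0a len=2 : 55 eb
query mem[0x01]=0x2c, mem[0x19]=0x4c, mem[0x0a]=0x55, mem[0x1a]=0xb8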